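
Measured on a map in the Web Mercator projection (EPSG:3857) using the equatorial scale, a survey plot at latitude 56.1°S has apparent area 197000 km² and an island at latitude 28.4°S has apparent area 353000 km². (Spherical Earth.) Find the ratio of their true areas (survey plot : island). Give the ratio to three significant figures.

0.224

On Mercator the areal scale is sec²φ, so true area = apparent × cos²φ.
True area of survey plot: 197000 × cos²(56.1°) = 197000 × 0.3111 = 61280 km².
True area of island: 353000 × cos²(28.4°) = 353000 × 0.7738 = 273100 km².
Ratio = 61280 / 273100 ≈ 0.224.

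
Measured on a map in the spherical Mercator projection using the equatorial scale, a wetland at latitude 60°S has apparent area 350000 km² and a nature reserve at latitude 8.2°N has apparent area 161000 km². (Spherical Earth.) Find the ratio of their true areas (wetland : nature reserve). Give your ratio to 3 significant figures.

Since Mercator area scale is 1/cos²φ, the true area equals the apparent area multiplied by cos²φ.
True area of wetland: 350000 × cos²(60°) = 350000 × 0.2500 = 87500 km².
True area of nature reserve: 161000 × cos²(8.2°) = 161000 × 0.9797 = 157700 km².
Ratio = 87500 / 157700 ≈ 0.555.

0.555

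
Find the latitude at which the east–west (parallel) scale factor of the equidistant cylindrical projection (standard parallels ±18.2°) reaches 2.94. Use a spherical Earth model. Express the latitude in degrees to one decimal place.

71.1°

With standard parallel φ₀ = 18.2°, the equirectangular projection gives x = Rλ cos φ₀, y = Rφ, so h = 1 and k = cos 18.2° / cos φ.
k = cos φ₀ / cos φ = 2.94  ⇒  cos φ = cos 18.2° / 2.94 = 0.3231.
φ = arccos(0.3231) ≈ 71.1°.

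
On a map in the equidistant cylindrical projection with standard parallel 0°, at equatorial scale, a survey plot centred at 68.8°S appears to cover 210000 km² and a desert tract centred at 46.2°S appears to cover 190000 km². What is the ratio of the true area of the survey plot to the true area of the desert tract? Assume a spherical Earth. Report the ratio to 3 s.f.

Plate carrée has h = 1 and k = sec φ, giving areal scale sec φ; true area = (apparent area) · cos φ.
True area of survey plot: 210000 × cos(68.8°) = 210000 × 0.3616 = 75940 km².
True area of desert tract: 190000 × cos(46.2°) = 190000 × 0.6921 = 131500 km².
Ratio = 75940 / 131500 ≈ 0.577.

0.577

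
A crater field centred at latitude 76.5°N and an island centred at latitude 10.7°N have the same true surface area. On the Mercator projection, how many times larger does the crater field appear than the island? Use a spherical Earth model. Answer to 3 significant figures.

Mercator is conformal with k = sec φ, so areal scale = k² = sec²φ.
At 76.5°: sec²(76.5°) = 1/0.2334² = 18.35.
At 10.7°: sec²(10.7°) = 1/0.9826² = 1.036.
Ratio = 18.35/1.036 = cos²(10.7°)/cos²(76.5°) ≈ 17.7.

17.7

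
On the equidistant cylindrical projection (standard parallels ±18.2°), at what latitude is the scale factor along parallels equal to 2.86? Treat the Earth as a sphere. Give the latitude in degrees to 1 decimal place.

With standard parallel φ₀ = 18.2°, the equirectangular projection gives x = Rλ cos φ₀, y = Rφ, so h = 1 and k = cos 18.2° / cos φ.
k = cos φ₀ / cos φ = 2.86  ⇒  cos φ = cos 18.2° / 2.86 = 0.3322.
φ = arccos(0.3322) ≈ 70.6°.

70.6°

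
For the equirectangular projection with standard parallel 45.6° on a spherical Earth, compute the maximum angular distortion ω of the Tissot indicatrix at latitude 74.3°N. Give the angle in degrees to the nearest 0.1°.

52.5°

The equidistant cylindrical projection with φ₀ = 45.6° has h = 1 (meridians true) and k = cos φ₀ / cos φ along parallels.
At 74.3°: h = 1.000, k = 2.586; principal scales a = 2.586, b = 1.000.
sin(ω/2) = (a − b)/(a + b) = 1.586/3.586 = 0.4422, so ω = 2 arcsin(0.4422) ≈ 52.5°.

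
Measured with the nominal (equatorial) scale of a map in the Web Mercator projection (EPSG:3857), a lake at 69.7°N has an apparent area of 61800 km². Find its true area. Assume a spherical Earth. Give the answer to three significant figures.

7440 km²

For Mercator, h = k = sec φ (a conformal cylindrical projection has a single point scale, 1/cos φ).
Areal scale = k² = sec²φ = 1/cos²(69.7°) = 1/0.3469² = 8.308.
True area = apparent / (areal scale) = 61800 / 8.308 ≈ 7440 km².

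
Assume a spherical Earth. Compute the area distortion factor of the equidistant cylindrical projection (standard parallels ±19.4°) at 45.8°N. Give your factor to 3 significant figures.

The equidistant cylindrical projection with φ₀ = 19.4° has h = 1 (meridians true) and k = cos φ₀ / cos φ along parallels.
Areal scale = h·k = 1 × cos φ₀ / cos φ; at 45.8°, h = 1.000, k = 1.353, so h·k = 1.353.

1.35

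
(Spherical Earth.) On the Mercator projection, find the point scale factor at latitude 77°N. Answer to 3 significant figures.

4.45

For Mercator, h = k = sec φ (a conformal cylindrical projection has a single point scale, 1/cos φ).
k = 1/cos 77° = 1/0.2250 = 4.445.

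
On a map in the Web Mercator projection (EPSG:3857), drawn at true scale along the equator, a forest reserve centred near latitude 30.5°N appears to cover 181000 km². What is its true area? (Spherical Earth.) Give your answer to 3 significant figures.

Mercator is conformal, so the point scale is isotropic: h = k = sec φ = 1/cos φ.
Areal scale = k² = sec²φ = 1/cos²(30.5°) = 1/0.8616² = 1.347.
True area = apparent / (areal scale) = 181000 / 1.347 ≈ 134000 km².

134000 km²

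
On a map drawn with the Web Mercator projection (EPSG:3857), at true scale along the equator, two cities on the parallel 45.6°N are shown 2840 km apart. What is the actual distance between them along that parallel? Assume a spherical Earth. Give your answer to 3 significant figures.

For Mercator, h = k = sec φ (a conformal cylindrical projection has a single point scale, 1/cos φ).
Along the parallel at 45.6°, map distances are exaggerated by k = sec 45.6° = 1.429.
True distance = 2840 / 1.429 = 2840 × cos 45.6° ≈ 1990 km.

1990 km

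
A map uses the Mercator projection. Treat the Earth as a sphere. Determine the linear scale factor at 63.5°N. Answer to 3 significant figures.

The Mercator projection is conformal; its linear scale factor is the same in every direction and equals sec φ = 1/cos φ.
k = 1/cos 63.5° = 1/0.4462 = 2.241.

2.24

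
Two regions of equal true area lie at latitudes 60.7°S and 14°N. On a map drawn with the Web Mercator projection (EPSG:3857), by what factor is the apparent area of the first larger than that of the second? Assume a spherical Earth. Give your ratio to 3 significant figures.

3.93

Mercator areal scale is sec²φ.
At 60.7°: sec²(60.7°) = 1/0.4894² = 4.175.
At 14°: sec²(14°) = 1/0.9703² = 1.062.
Ratio = 4.175/1.062 = cos²(14°)/cos²(60.7°) ≈ 3.93.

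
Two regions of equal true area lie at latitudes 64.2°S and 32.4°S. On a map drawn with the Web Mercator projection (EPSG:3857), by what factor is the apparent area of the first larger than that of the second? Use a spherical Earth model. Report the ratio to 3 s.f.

Mercator areal scale is sec²φ.
At 64.2°: sec²(64.2°) = 1/0.4352² = 5.279.
At 32.4°: sec²(32.4°) = 1/0.8443² = 1.403.
Ratio = 5.279/1.403 = cos²(32.4°)/cos²(64.2°) ≈ 3.76.

3.76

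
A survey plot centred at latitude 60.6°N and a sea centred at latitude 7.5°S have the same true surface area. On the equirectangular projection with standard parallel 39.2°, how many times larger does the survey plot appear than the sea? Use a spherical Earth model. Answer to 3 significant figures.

2.02

The equidistant cylindrical projection with φ₀ = 39.2° has h = 1 (meridians true) and k = cos φ₀ / cos φ along parallels.
Areal scale at 60.6°: h·k = 1.000 × 1.579 = 1.579.
Areal scale at 7.5°: h·k = 1.000 × 0.7816 = 0.7816.
Ratio = 1.579/0.7816 ≈ 2.02.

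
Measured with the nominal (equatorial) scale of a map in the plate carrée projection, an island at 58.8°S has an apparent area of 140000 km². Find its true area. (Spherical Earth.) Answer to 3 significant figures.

72500 km²

Plate carrée maps x = Rλ, y = Rφ. The meridian scale is h = 1 and the parallel scale is k = 1/cos φ = sec φ.
Areal scale = h·k = 1 × sec φ; at 58.8°, h = 1.000, k = 1.930, so h·k = 1.930.
True area = apparent / (areal scale) = 140000 / 1.930 ≈ 72500 km².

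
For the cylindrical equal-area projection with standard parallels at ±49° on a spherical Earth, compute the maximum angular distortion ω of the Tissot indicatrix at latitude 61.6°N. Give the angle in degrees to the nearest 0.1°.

Cylindrical equal-area (φ₀ = 49°): h = cos φ / cos 49° along meridians, k = cos 49° / cos φ along parallels; h·k = 1.
At 61.6°: h = 0.7250, k = 1.379; principal scales a = 1.379, b = 0.7250.
sin(ω/2) = (a − b)/(a + b) = 0.6544/2.104 = 0.3110, so ω = 2 arcsin(0.3110) ≈ 36.2°.

36.2°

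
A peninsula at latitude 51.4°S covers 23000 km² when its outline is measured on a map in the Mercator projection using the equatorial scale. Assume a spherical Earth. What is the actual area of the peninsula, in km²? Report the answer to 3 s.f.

8950 km²

For Mercator, h = k = sec φ (a conformal cylindrical projection has a single point scale, 1/cos φ).
Areal scale = k² = sec²φ = 1/cos²(51.4°) = 1/0.6239² = 2.569.
True area = apparent / (areal scale) = 23000 / 2.569 ≈ 8950 km².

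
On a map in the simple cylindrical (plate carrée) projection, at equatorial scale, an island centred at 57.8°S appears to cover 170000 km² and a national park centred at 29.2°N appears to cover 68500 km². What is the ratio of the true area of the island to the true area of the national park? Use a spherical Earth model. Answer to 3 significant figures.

Plate carrée has h = 1 and k = sec φ, giving areal scale sec φ; true area = (apparent area) · cos φ.
True area of island: 170000 × cos(57.8°) = 170000 × 0.5329 = 90590 km².
True area of national park: 68500 × cos(29.2°) = 68500 × 0.8729 = 59800 km².
Ratio = 90590 / 59800 ≈ 1.51.

1.51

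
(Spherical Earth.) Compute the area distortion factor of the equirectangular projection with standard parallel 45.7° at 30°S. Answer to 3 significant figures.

0.806

With standard parallel φ₀ = 45.7°, the equirectangular projection gives x = Rλ cos φ₀, y = Rφ, so h = 1 and k = cos 45.7° / cos φ.
Areal scale = h·k = 1 × cos φ₀ / cos φ; at 30°, h = 1.000, k = 0.8065, so h·k = 0.8065.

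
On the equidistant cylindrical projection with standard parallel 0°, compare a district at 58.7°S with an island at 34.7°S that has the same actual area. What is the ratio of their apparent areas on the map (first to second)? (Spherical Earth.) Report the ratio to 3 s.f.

1.58

In the plate carrée (x = Rλ, y = Rφ), meridians are true-scale (h = 1) and parallels are stretched by k = sec φ.
Areal scale at 58.7°: h·k = 1.000 × 1.925 = 1.925.
Areal scale at 34.7°: h·k = 1.000 × 1.216 = 1.216.
Ratio = 1.925/1.216 ≈ 1.58.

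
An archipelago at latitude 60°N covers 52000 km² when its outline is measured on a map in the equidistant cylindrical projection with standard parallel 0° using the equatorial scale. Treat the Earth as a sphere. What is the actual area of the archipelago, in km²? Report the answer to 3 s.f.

26000 km²

For the equirectangular projection with φ₀ = 0 (plate carrée), h = 1 along meridians and k = sec φ along parallels.
Areal scale = h·k = 1 × sec φ; at 60°, h = 1.000, k = 2.000, so h·k = 2.000.
True area = apparent / (areal scale) = 52000 / 2.000 ≈ 26000 km².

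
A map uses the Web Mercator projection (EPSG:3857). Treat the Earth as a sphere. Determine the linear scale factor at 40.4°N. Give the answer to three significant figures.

1.31

For Mercator, h = k = sec φ (a conformal cylindrical projection has a single point scale, 1/cos φ).
k = 1/cos 40.4° = 1/0.7615 = 1.313.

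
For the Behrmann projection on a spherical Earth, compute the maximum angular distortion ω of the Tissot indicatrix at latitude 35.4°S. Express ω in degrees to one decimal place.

Behrmann is a cylindrical equal-area projection with standard parallels at ±30°. Cylindrical equal-area (φ₀ = 30°): h = cos φ / cos 30° along meridians, k = cos 30° / cos φ along parallels; h·k = 1.
At 35.4°: h = 0.9412, k = 1.062; principal scales a = 1.062, b = 0.9412.
sin(ω/2) = (a − b)/(a + b) = 0.1212/2.004 = 0.06050, so ω = 2 arcsin(0.06050) ≈ 6.9°.

6.9°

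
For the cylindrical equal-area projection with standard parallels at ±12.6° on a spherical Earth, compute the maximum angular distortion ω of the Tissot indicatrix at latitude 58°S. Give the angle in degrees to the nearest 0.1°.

66.0°

Cylindrical equal-area (φ₀ = 12.6°): h = cos φ / cos 12.6° along meridians, k = cos 12.6° / cos φ along parallels; h·k = 1.
At 58°: h = 0.5430, k = 1.842; principal scales a = 1.842, b = 0.5430.
sin(ω/2) = (a − b)/(a + b) = 1.299/2.385 = 0.5446, so ω = 2 arcsin(0.5446) ≈ 66.0°.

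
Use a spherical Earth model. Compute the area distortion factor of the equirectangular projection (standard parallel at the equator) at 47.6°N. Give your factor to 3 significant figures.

1.48

For the equirectangular projection with φ₀ = 0 (plate carrée), h = 1 along meridians and k = sec φ along parallels.
Areal scale = h·k = 1 × sec φ; at 47.6°, h = 1.000, k = 1.483, so h·k = 1.483.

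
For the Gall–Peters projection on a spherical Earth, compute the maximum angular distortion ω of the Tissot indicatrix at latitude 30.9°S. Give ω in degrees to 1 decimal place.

22.0°

The Gall–Peters projection is cylindrical equal-area with φ₀ = 45°. Cylindrical equal-area (φ₀ = 45°): h = cos φ / cos 45° along meridians, k = cos 45° / cos φ along parallels; h·k = 1.
At 30.9°: h = 1.213, k = 0.8241; principal scales a = 1.213, b = 0.8241.
sin(ω/2) = (a − b)/(a + b) = 0.3894/2.038 = 0.1911, so ω = 2 arcsin(0.1911) ≈ 22.0°.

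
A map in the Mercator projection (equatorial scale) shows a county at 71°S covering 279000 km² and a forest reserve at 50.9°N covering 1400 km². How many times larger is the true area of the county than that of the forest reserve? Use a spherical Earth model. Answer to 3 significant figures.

53.1

Since Mercator area scale is 1/cos²φ, the true area equals the apparent area multiplied by cos²φ.
True area of county: 279000 × cos²(71°) = 279000 × 0.1060 = 29570 km².
True area of forest reserve: 1400 × cos²(50.9°) = 1400 × 0.3978 = 556.9 km².
Ratio = 29570 / 556.9 ≈ 53.1.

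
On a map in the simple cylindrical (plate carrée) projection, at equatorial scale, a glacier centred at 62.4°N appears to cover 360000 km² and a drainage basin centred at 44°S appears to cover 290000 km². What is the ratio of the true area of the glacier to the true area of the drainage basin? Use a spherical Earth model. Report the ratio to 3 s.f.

0.800

Plate carrée has h = 1 and k = sec φ, giving areal scale sec φ; true area = (apparent area) · cos φ.
True area of glacier: 360000 × cos(62.4°) = 360000 × 0.4633 = 166800 km².
True area of drainage basin: 290000 × cos(44°) = 290000 × 0.7193 = 208600 km².
Ratio = 166800 / 208600 ≈ 0.800.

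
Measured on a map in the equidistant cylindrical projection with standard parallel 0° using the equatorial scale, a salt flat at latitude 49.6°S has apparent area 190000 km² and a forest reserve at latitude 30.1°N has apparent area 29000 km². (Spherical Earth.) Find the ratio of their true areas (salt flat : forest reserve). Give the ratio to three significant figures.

4.91

Plate carrée has h = 1 and k = sec φ, giving areal scale sec φ; true area = (apparent area) · cos φ.
True area of salt flat: 190000 × cos(49.6°) = 190000 × 0.6481 = 123100 km².
True area of forest reserve: 29000 × cos(30.1°) = 29000 × 0.8652 = 25090 km².
Ratio = 123100 / 25090 ≈ 4.91.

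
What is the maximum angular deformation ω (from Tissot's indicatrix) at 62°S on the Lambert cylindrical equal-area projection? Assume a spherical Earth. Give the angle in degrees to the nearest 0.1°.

79.4°

The Lambert cylindrical equal-area projection is the cylindrical equal-area projection with its standard parallel at the equator (φ₀ = 0). A cylindrical equal-area projection with standard parallel φ₀ has meridian scale h = cos φ / cos φ₀ and parallel scale k = cos φ₀ / cos φ (so areas are preserved, h·k = 1).
At 62°: h = 0.4695, k = 2.130; principal scales a = 2.130, b = 0.4695.
sin(ω/2) = (a − b)/(a + b) = 1.661/2.600 = 0.6388, so ω = 2 arcsin(0.6388) ≈ 79.4°.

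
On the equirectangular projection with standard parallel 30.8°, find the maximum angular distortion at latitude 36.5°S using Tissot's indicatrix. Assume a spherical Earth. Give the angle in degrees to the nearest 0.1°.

3.8°

With standard parallel φ₀ = 30.8°, the equirectangular projection gives x = Rλ cos φ₀, y = Rφ, so h = 1 and k = cos 30.8° / cos φ.
At 36.5°: h = 1.000, k = 1.069; principal scales a = 1.069, b = 1.000.
sin(ω/2) = (a − b)/(a + b) = 0.06855/2.069 = 0.03314, so ω = 2 arcsin(0.03314) ≈ 3.8°.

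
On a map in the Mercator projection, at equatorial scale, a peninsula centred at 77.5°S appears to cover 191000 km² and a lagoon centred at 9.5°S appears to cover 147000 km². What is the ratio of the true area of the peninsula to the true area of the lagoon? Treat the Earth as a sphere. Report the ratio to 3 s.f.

0.0626

Mercator's areal exaggeration is sec²φ; hence true area = (apparent area) · cos²φ.
True area of peninsula: 191000 × cos²(77.5°) = 191000 × 0.04685 = 8948 km².
True area of lagoon: 147000 × cos²(9.5°) = 147000 × 0.9728 = 143000 km².
Ratio = 8948 / 143000 ≈ 0.0626.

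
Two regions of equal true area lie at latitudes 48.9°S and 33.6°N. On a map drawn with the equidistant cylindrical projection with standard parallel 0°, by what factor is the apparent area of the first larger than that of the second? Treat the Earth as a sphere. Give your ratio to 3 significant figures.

1.27

For the equirectangular projection with φ₀ = 0 (plate carrée), h = 1 along meridians and k = sec φ along parallels.
Areal scale at 48.9°: h·k = 1.000 × 1.521 = 1.521.
Areal scale at 33.6°: h·k = 1.000 × 1.201 = 1.201.
Ratio = 1.521/1.201 ≈ 1.27.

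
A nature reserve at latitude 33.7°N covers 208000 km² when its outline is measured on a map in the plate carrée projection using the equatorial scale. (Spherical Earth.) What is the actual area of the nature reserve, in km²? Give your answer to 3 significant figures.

173000 km²

For the equirectangular projection with φ₀ = 0 (plate carrée), h = 1 along meridians and k = sec φ along parallels.
Areal scale = h·k = 1 × sec φ; at 33.7°, h = 1.000, k = 1.202, so h·k = 1.202.
True area = apparent / (areal scale) = 208000 / 1.202 ≈ 173000 km².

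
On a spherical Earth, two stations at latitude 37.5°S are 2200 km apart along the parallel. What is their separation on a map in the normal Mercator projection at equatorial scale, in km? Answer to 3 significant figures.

2770 km

For Mercator, h = k = sec φ (a conformal cylindrical projection has a single point scale, 1/cos φ).
Along the parallel, k = sec 37.5° = 1/0.7934 = 1.260.
Map distance = 2200 × 1.260 ≈ 2770 km.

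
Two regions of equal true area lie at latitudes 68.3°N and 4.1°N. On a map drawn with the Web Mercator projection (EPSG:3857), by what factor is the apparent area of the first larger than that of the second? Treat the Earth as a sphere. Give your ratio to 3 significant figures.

7.28

Mercator areal scale is sec²φ.
At 68.3°: sec²(68.3°) = 1/0.3697² = 7.315.
At 4.1°: sec²(4.1°) = 1/0.9974² = 1.005.
Ratio = 7.315/1.005 = cos²(4.1°)/cos²(68.3°) ≈ 7.28.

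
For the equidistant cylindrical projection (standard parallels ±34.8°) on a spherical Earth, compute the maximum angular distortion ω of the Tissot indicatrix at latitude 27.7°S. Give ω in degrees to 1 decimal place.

4.3°

With standard parallel φ₀ = 34.8°, the equirectangular projection gives x = Rλ cos φ₀, y = Rφ, so h = 1 and k = cos 34.8° / cos φ.
At 27.7°: h = 1.000, k = 0.9274; principal scales a = 1.000, b = 0.9274.
sin(ω/2) = (a − b)/(a + b) = 0.07256/1.927 = 0.03765, so ω = 2 arcsin(0.03765) ≈ 4.3°.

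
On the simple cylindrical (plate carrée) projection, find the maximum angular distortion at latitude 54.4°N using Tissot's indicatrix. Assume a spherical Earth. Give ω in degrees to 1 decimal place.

In the plate carrée (x = Rλ, y = Rφ), meridians are true-scale (h = 1) and parallels are stretched by k = sec φ.
At 54.4°: h = 1.000, k = 1.718; principal scales a = 1.718, b = 1.000.
sin(ω/2) = (a − b)/(a + b) = 0.7179/2.718 = 0.2641, so ω = 2 arcsin(0.2641) ≈ 30.6°.

30.6°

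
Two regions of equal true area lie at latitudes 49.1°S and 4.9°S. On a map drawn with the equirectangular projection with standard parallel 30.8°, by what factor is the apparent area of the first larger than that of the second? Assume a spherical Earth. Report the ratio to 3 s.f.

With standard parallel φ₀ = 30.8°, the equirectangular projection gives x = Rλ cos φ₀, y = Rφ, so h = 1 and k = cos 30.8° / cos φ.
Areal scale at 49.1°: h·k = 1.000 × 1.312 = 1.312.
Areal scale at 4.9°: h·k = 1.000 × 0.8621 = 0.8621.
Ratio = 1.312/0.8621 ≈ 1.52.

1.52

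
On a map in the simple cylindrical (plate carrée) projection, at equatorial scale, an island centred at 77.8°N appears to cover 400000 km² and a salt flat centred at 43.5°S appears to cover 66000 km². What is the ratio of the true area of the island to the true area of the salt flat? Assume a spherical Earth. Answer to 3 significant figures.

On the plate carrée, areal scale = h·k = 1 × sec φ, so true area = apparent × cos φ.
True area of island: 400000 × cos(77.8°) = 400000 × 0.2113 = 84530 km².
True area of salt flat: 66000 × cos(43.5°) = 66000 × 0.7254 = 47870 km².
Ratio = 84530 / 47870 ≈ 1.77.

1.77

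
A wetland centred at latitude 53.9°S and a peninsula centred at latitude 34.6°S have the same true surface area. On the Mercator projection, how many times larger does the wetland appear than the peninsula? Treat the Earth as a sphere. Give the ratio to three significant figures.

Mercator areal scale is sec²φ.
At 53.9°: sec²(53.9°) = 1/0.5892² = 2.881.
At 34.6°: sec²(34.6°) = 1/0.8231² = 1.476.
Ratio = 2.881/1.476 = cos²(34.6°)/cos²(53.9°) ≈ 1.95.

1.95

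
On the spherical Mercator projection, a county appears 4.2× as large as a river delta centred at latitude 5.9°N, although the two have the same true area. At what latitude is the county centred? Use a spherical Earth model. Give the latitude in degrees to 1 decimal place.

61.0°

For equal true areas on Mercator, apparent areas scale as sec²φ, so the ratio is cos²φ₂ / cos²φ₁.
cos²φ₂ / cos²φ₁ = 4.2  ⇒  cos φ₁ = cos 5.9° / √4.2 = 0.9947/2.049 = 0.4854.
φ₁ = arccos(0.4854) ≈ 61.0°.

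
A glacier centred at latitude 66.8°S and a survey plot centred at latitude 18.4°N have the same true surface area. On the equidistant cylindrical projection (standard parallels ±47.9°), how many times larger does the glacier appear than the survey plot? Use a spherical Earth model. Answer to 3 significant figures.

2.41

In the equirectangular projection with standard parallel φ₀ = 47.9° (x = Rλ cos φ₀, y = Rφ), meridians are true-scale (h = 1) and the parallel scale is k = cos φ₀ / cos φ.
Areal scale at 66.8°: h·k = 1.000 × 1.702 = 1.702.
Areal scale at 18.4°: h·k = 1.000 × 0.7065 = 0.7065.
Ratio = 1.702/0.7065 ≈ 2.41.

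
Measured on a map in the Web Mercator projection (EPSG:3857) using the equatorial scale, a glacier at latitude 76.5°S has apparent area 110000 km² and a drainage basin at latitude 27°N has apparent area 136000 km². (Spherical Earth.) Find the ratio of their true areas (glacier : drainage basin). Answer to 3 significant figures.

0.0555

Since Mercator area scale is 1/cos²φ, the true area equals the apparent area multiplied by cos²φ.
True area of glacier: 110000 × cos²(76.5°) = 110000 × 0.05450 = 5995 km².
True area of drainage basin: 136000 × cos²(27°) = 136000 × 0.7939 = 108000 km².
Ratio = 5995 / 108000 ≈ 0.0555.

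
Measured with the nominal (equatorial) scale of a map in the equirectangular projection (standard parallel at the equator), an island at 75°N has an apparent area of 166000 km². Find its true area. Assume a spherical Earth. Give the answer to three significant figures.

43000 km²

For the equirectangular projection with φ₀ = 0 (plate carrée), h = 1 along meridians and k = sec φ along parallels.
Areal scale = h·k = 1 × sec φ; at 75°, h = 1.000, k = 3.864, so h·k = 3.864.
True area = apparent / (areal scale) = 166000 / 3.864 ≈ 43000 km².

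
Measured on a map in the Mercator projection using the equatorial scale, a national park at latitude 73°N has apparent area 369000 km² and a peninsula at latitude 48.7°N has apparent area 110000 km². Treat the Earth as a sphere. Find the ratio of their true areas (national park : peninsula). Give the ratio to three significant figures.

On Mercator the areal scale is sec²φ, so true area = apparent × cos²φ.
True area of national park: 369000 × cos²(73°) = 369000 × 0.08548 = 31540 km².
True area of peninsula: 110000 × cos²(48.7°) = 110000 × 0.4356 = 47920 km².
Ratio = 31540 / 47920 ≈ 0.658.

0.658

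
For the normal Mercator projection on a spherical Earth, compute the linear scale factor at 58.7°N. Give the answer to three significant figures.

For Mercator, h = k = sec φ (a conformal cylindrical projection has a single point scale, 1/cos φ).
k = 1/cos 58.7° = 1/0.5195 = 1.925.

1.92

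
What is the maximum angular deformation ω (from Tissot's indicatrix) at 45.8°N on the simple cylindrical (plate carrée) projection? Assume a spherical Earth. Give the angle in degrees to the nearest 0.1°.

In the plate carrée (x = Rλ, y = Rφ), meridians are true-scale (h = 1) and parallels are stretched by k = sec φ.
At 45.8°: h = 1.000, k = 1.434; principal scales a = 1.434, b = 1.000.
sin(ω/2) = (a − b)/(a + b) = 0.4344/2.434 = 0.1784, so ω = 2 arcsin(0.1784) ≈ 20.6°.

20.6°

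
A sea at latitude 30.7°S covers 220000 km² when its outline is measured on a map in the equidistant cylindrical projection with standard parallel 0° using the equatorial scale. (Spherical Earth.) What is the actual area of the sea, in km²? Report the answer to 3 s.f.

For the equirectangular projection with φ₀ = 0 (plate carrée), h = 1 along meridians and k = sec φ along parallels.
Areal scale = h·k = 1 × sec φ; at 30.7°, h = 1.000, k = 1.163, so h·k = 1.163.
True area = apparent / (areal scale) = 220000 / 1.163 ≈ 189000 km².

189000 km²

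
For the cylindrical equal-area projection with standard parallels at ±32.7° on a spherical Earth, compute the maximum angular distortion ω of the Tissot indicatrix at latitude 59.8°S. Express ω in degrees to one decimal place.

56.5°

Cylindrical equal-area (φ₀ = 32.7°): h = cos φ / cos 32.7° along meridians, k = cos 32.7° / cos φ along parallels; h·k = 1.
At 59.8°: h = 0.5978, k = 1.673; principal scales a = 1.673, b = 0.5978.
sin(ω/2) = (a − b)/(a + b) = 1.075/2.271 = 0.4735, so ω = 2 arcsin(0.4735) ≈ 56.5°.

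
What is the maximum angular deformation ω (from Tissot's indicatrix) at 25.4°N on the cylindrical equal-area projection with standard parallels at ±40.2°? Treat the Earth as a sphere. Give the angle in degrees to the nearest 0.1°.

For cylindrical equal-area with standard parallel φ₀, h = cos φ / cos φ₀ and k = cos φ₀ / cos φ, so h·k = 1.
At 25.4°: h = 1.183, k = 0.8455; principal scales a = 1.183, b = 0.8455.
sin(ω/2) = (a − b)/(a + b) = 0.3372/2.028 = 0.1662, so ω = 2 arcsin(0.1662) ≈ 19.1°.

19.1°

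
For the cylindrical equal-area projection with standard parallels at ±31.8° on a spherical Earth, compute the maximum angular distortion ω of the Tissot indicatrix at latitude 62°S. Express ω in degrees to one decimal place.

64.3°

A cylindrical equal-area projection with standard parallel φ₀ has meridian scale h = cos φ / cos φ₀ and parallel scale k = cos φ₀ / cos φ (so areas are preserved, h·k = 1).
At 62°: h = 0.5524, k = 1.810; principal scales a = 1.810, b = 0.5524.
sin(ω/2) = (a − b)/(a + b) = 1.258/2.363 = 0.5324, so ω = 2 arcsin(0.5324) ≈ 64.3°.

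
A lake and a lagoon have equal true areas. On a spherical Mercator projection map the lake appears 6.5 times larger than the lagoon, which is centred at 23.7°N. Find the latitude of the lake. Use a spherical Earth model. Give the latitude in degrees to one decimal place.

Mercator areal scale is sec²φ, so apparent-area ratio = sec²φ₁ / sec²φ₂ = cos²φ₂ / cos²φ₁.
cos²φ₂ / cos²φ₁ = 6.5  ⇒  cos φ₁ = cos 23.7° / √6.5 = 0.9157/2.550 = 0.3592.
φ₁ = arccos(0.3592) ≈ 69.0°.

69.0°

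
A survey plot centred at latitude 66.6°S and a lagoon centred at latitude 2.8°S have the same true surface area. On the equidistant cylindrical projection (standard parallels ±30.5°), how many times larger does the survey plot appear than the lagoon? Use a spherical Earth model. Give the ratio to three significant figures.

2.51

The equidistant cylindrical projection with φ₀ = 30.5° has h = 1 (meridians true) and k = cos φ₀ / cos φ along parallels.
Areal scale at 66.6°: h·k = 1.000 × 2.170 = 2.170.
Areal scale at 2.8°: h·k = 1.000 × 0.8627 = 0.8627.
Ratio = 2.170/0.8627 ≈ 2.51.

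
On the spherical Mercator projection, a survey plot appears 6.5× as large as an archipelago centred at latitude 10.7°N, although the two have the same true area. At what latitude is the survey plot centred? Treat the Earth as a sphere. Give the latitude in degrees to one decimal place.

Mercator areal scale is sec²φ, so apparent-area ratio = sec²φ₁ / sec²φ₂ = cos²φ₂ / cos²φ₁.
cos²φ₂ / cos²φ₁ = 6.5  ⇒  cos φ₁ = cos 10.7° / √6.5 = 0.9826/2.550 = 0.3854.
φ₁ = arccos(0.3854) ≈ 67.3°.

67.3°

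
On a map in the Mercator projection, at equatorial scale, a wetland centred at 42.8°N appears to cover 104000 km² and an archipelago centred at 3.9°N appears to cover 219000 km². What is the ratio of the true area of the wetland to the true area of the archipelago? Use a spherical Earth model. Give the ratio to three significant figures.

0.257

Since Mercator area scale is 1/cos²φ, the true area equals the apparent area multiplied by cos²φ.
True area of wetland: 104000 × cos²(42.8°) = 104000 × 0.5384 = 55990 km².
True area of archipelago: 219000 × cos²(3.9°) = 219000 × 0.9954 = 218000 km².
Ratio = 55990 / 218000 ≈ 0.257.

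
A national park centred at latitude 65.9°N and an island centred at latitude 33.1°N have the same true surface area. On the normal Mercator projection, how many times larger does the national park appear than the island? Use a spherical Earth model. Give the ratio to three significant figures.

4.21

Mercator is conformal with k = sec φ, so areal scale = k² = sec²φ.
At 65.9°: sec²(65.9°) = 1/0.4083² = 5.998.
At 33.1°: sec²(33.1°) = 1/0.8377² = 1.425.
Ratio = 5.998/1.425 = cos²(33.1°)/cos²(65.9°) ≈ 4.21.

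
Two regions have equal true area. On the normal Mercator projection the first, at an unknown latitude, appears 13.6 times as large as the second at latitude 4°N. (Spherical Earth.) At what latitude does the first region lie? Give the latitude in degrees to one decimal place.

74.3°

On Mercator, (apparent₁)/(apparent₂) = sec²φ₁ / sec²φ₂ when true areas are equal.
cos²φ₂ / cos²φ₁ = 13.6  ⇒  cos φ₁ = cos 4° / √13.6 = 0.9976/3.688 = 0.2705.
φ₁ = arccos(0.2705) ≈ 74.3°.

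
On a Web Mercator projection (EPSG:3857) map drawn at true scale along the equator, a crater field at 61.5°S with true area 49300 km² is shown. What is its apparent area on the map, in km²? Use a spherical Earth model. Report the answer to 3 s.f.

The Mercator projection is conformal; its linear scale factor is the same in every direction and equals sec φ = 1/cos φ.
Areal scale = k² = sec²φ = 1/cos²(61.5°) = 1/0.4772² = 4.392.
Apparent area = 49300 × 4.392 ≈ 217000 km².

217000 km²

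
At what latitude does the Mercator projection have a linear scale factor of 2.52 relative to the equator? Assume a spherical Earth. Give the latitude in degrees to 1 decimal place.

66.6°

Mercator scale is k = sec φ = 1/cos φ.
1/cos φ = 2.52  ⇒  cos φ = 0.3968  ⇒  φ = arccos(0.3968) ≈ 66.6°.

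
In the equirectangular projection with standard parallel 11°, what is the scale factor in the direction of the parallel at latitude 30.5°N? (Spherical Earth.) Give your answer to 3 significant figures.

In the equirectangular projection with standard parallel φ₀ = 11° (x = Rλ cos φ₀, y = Rφ), meridians are true-scale (h = 1) and the parallel scale is k = cos φ₀ / cos φ.
k = cos 11° / cos 30.5° = 0.9816/0.8616 = 1.139.

1.14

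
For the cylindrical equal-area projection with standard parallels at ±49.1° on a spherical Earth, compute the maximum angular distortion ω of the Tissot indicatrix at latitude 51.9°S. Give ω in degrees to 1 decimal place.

6.8°

A cylindrical equal-area projection with standard parallel φ₀ has meridian scale h = cos φ / cos φ₀ and parallel scale k = cos φ₀ / cos φ (so areas are preserved, h·k = 1).
At 51.9°: h = 0.9424, k = 1.061; principal scales a = 1.061, b = 0.9424.
sin(ω/2) = (a − b)/(a + b) = 0.1187/2.004 = 0.05924, so ω = 2 arcsin(0.05924) ≈ 6.8°.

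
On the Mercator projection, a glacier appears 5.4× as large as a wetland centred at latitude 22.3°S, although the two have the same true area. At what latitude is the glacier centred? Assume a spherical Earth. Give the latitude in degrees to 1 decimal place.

66.5°

On Mercator, (apparent₁)/(apparent₂) = sec²φ₁ / sec²φ₂ when true areas are equal.
cos²φ₂ / cos²φ₁ = 5.4  ⇒  cos φ₁ = cos 22.3° / √5.4 = 0.9252/2.324 = 0.3981.
φ₁ = arccos(0.3981) ≈ 66.5°.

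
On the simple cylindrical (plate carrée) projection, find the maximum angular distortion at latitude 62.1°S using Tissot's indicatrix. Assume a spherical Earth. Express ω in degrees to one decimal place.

42.5°

For the equirectangular projection with φ₀ = 0 (plate carrée), h = 1 along meridians and k = sec φ along parallels.
At 62.1°: h = 1.000, k = 2.137; principal scales a = 2.137, b = 1.000.
sin(ω/2) = (a − b)/(a + b) = 1.137/3.137 = 0.3625, so ω = 2 arcsin(0.3625) ≈ 42.5°.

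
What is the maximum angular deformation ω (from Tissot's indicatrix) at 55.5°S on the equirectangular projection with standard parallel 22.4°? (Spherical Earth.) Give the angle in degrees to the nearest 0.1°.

In the equirectangular projection with standard parallel φ₀ = 22.4° (x = Rλ cos φ₀, y = Rφ), meridians are true-scale (h = 1) and the parallel scale is k = cos φ₀ / cos φ.
At 55.5°: h = 1.000, k = 1.632; principal scales a = 1.632, b = 1.000.
sin(ω/2) = (a − b)/(a + b) = 0.6323/2.632 = 0.2402, so ω = 2 arcsin(0.2402) ≈ 27.8°.

27.8°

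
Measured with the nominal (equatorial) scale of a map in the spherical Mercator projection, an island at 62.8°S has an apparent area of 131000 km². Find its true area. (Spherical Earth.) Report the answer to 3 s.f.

The Mercator projection is conformal; its linear scale factor is the same in every direction and equals sec φ = 1/cos φ.
Areal scale = k² = sec²φ = 1/cos²(62.8°) = 1/0.4571² = 4.786.
True area = apparent / (areal scale) = 131000 / 4.786 ≈ 27400 km².

27400 km²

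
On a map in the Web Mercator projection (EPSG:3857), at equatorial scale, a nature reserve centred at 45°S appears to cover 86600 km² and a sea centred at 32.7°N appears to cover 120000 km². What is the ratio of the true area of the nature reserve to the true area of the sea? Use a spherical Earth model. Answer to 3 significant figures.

On Mercator the areal scale is sec²φ, so true area = apparent × cos²φ.
True area of nature reserve: 86600 × cos²(45°) = 86600 × 0.5000 = 43300 km².
True area of sea: 120000 × cos²(32.7°) = 120000 × 0.7081 = 84980 km².
Ratio = 43300 / 84980 ≈ 0.510.

0.510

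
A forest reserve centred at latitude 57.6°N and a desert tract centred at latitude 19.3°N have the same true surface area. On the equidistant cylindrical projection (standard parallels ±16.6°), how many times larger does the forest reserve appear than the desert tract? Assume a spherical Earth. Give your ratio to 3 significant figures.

1.76

In the equirectangular projection with standard parallel φ₀ = 16.6° (x = Rλ cos φ₀, y = Rφ), meridians are true-scale (h = 1) and the parallel scale is k = cos φ₀ / cos φ.
Areal scale at 57.6°: h·k = 1.000 × 1.788 = 1.788.
Areal scale at 19.3°: h·k = 1.000 × 1.015 = 1.015.
Ratio = 1.788/1.015 ≈ 1.76.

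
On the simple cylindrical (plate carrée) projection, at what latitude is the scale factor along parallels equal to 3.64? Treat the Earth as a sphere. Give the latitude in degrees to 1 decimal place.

Plate carrée: h = 1, k = sec φ along parallels.
sec φ = 3.64  ⇒  cos φ = 0.2747  ⇒  φ ≈ 74.1°.

74.1°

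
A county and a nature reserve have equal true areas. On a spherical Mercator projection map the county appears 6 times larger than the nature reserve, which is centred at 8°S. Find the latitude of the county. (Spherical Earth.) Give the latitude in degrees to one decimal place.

For equal true areas on Mercator, apparent areas scale as sec²φ, so the ratio is cos²φ₂ / cos²φ₁.
cos²φ₂ / cos²φ₁ = 6  ⇒  cos φ₁ = cos 8° / √6 = 0.9903/2.449 = 0.4043.
φ₁ = arccos(0.4043) ≈ 66.2°.

66.2°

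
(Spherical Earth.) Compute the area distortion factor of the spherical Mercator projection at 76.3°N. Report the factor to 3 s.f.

17.8

Mercator is conformal, so the point scale is isotropic: h = k = sec φ = 1/cos φ.
Areal scale = k² = sec²φ = 1/cos²(76.3°) = 1/0.2368² = 17.83.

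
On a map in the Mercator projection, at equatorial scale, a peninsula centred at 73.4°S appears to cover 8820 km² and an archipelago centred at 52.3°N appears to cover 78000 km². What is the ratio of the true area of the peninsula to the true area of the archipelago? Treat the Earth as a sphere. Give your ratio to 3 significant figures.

Since Mercator area scale is 1/cos²φ, the true area equals the apparent area multiplied by cos²φ.
True area of peninsula: 8820 × cos²(73.4°) = 8820 × 0.08162 = 719.9 km².
True area of archipelago: 78000 × cos²(52.3°) = 78000 × 0.3740 = 29170 km².
Ratio = 719.9 / 29170 ≈ 0.0247.

0.0247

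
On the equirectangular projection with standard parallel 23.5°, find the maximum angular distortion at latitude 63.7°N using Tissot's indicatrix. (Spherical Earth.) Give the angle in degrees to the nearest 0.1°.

40.8°

The equidistant cylindrical projection with φ₀ = 23.5° has h = 1 (meridians true) and k = cos φ₀ / cos φ along parallels.
At 63.7°: h = 1.000, k = 2.070; principal scales a = 2.070, b = 1.000.
sin(ω/2) = (a − b)/(a + b) = 1.070/3.070 = 0.3485, so ω = 2 arcsin(0.3485) ≈ 40.8°.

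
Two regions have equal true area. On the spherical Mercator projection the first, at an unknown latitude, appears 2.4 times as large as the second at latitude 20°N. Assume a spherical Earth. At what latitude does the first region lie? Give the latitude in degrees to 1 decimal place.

For equal true areas on Mercator, apparent areas scale as sec²φ, so the ratio is cos²φ₂ / cos²φ₁.
cos²φ₂ / cos²φ₁ = 2.4  ⇒  cos φ₁ = cos 20° / √2.4 = 0.9397/1.549 = 0.6066.
φ₁ = arccos(0.6066) ≈ 52.7°.

52.7°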